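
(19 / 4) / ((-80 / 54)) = -513 / 160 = -3.21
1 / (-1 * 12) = -0.08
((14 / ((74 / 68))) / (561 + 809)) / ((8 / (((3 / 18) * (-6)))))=-119 / 101380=-0.00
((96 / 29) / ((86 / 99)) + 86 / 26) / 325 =115397 / 5268575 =0.02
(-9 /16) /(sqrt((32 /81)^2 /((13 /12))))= -243 * sqrt(39) /1024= -1.48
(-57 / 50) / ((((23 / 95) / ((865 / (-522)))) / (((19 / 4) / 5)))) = 1186607 / 160080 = 7.41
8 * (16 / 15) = 128 / 15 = 8.53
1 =1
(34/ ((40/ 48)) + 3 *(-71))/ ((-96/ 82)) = 147.09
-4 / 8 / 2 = -1 / 4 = -0.25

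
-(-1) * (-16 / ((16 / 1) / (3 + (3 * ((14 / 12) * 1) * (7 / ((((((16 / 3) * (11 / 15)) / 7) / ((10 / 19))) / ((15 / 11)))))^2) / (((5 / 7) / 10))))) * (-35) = 46938865316595 / 338265664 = 138763.32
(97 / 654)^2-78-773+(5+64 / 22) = -3966534685 / 4704876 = -843.07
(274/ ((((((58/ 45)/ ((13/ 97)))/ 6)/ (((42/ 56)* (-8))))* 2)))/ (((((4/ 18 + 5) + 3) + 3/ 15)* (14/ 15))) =-486880875/ 7462889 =-65.24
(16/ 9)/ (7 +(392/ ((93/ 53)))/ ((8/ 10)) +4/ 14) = 3472/ 559599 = 0.01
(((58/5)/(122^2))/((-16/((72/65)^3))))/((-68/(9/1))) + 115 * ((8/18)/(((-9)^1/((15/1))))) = -199777446138448/2345213739375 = -85.19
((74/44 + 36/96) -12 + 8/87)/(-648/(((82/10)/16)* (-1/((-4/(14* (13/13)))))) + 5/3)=21645827/790111960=0.03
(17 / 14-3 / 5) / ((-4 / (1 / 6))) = -43 / 1680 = -0.03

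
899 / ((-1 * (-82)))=899 / 82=10.96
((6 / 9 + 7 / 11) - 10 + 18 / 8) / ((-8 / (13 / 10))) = 11063 / 10560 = 1.05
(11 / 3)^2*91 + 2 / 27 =1223.52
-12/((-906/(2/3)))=4/453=0.01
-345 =-345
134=134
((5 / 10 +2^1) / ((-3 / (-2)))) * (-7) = -35 / 3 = -11.67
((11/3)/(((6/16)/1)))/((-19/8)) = -704/171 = -4.12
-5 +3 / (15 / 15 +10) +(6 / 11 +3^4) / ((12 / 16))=104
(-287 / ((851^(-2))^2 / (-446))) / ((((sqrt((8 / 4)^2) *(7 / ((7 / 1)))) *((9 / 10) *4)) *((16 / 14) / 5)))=5874123171831670175 / 144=40792522026608820.66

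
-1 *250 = -250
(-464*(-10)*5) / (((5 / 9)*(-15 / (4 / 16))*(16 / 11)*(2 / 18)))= -8613 / 2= -4306.50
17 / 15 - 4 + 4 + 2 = 47 / 15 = 3.13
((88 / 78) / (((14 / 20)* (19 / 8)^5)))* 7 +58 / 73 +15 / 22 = 252117577951 / 155087984766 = 1.63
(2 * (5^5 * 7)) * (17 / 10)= 74375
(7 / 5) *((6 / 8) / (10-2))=21 / 160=0.13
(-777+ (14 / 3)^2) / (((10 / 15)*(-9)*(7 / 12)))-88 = 1150 / 9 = 127.78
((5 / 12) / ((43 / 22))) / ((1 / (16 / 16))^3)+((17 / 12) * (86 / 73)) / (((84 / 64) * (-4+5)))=587243 / 395514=1.48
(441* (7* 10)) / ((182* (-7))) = -315 / 13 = -24.23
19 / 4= 4.75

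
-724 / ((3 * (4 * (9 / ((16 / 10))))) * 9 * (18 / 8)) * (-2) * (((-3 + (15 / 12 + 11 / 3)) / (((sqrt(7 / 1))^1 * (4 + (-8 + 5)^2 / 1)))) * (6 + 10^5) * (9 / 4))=13283.20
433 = 433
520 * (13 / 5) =1352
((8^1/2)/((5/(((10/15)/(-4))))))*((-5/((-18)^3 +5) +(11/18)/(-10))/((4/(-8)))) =-63197/3933225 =-0.02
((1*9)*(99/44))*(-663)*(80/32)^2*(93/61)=-124859475/976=-127929.79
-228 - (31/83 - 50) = -14805/83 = -178.37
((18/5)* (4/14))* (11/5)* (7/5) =396/125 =3.17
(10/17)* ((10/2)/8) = 0.37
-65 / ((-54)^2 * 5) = -13 / 2916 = -0.00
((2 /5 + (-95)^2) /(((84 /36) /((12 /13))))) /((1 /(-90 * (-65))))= 146211480 /7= 20887354.29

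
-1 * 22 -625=-647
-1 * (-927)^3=796597983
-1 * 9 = -9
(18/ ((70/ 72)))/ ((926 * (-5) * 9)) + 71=5752739/ 81025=71.00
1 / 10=0.10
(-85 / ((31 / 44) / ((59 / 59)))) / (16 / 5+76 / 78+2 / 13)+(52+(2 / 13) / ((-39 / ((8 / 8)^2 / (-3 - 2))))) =400053827 / 16581435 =24.13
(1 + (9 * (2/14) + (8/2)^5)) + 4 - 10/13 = 93686/91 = 1029.52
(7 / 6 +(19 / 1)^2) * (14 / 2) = 15211 / 6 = 2535.17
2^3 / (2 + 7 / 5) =40 / 17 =2.35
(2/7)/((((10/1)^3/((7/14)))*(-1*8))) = -1/56000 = -0.00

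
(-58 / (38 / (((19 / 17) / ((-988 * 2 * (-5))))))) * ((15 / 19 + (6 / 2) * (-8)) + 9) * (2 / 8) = 783 / 1276496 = 0.00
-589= -589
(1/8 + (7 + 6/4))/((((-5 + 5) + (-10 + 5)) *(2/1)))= -69/80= -0.86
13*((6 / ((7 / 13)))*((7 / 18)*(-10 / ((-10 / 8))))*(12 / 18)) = 2704 / 9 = 300.44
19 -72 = -53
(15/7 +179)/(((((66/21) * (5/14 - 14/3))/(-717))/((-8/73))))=-152738208/145343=-1050.88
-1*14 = -14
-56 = -56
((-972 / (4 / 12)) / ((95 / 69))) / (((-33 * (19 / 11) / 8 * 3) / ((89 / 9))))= 1768608 / 1805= 979.84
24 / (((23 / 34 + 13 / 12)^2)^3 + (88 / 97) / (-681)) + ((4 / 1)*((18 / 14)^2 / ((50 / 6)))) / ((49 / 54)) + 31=92468160832562688155043869 / 2829286793663688693914075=32.68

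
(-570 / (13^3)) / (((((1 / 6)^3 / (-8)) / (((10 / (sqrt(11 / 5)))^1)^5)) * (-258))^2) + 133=-1477439912987422248901 / 654229907903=-2258288554.44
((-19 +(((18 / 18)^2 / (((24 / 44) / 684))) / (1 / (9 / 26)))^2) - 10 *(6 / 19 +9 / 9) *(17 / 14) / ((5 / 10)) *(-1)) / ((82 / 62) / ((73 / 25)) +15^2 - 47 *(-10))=4792434196376 / 17687263685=270.95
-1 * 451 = -451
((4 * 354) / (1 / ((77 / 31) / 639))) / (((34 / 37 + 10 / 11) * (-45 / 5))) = -1849001 / 5526711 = -0.33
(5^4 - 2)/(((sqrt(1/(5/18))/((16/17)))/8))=39872* sqrt(10)/51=2472.28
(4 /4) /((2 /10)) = 5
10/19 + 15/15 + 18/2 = 10.53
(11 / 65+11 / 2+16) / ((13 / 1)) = 2817 / 1690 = 1.67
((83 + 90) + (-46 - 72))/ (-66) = -5/ 6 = -0.83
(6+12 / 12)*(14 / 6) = 49 / 3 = 16.33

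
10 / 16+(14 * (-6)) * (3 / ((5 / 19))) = -38279 / 40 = -956.98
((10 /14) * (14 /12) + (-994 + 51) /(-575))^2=137641 /22500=6.12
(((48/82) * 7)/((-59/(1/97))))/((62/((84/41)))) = -7056/298231253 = -0.00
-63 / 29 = -2.17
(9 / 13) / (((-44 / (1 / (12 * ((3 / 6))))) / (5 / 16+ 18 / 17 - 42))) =33153 / 311168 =0.11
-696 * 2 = -1392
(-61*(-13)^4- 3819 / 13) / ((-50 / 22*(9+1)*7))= 124589806 / 11375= 10952.95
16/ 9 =1.78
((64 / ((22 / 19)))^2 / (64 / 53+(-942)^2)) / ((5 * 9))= 4898048 / 64020072105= 0.00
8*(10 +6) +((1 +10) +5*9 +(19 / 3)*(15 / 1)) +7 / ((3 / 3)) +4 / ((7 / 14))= 294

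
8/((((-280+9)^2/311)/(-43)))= -106984/73441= -1.46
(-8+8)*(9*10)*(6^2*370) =0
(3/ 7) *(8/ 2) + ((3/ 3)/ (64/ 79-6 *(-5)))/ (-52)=1518263/ 885976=1.71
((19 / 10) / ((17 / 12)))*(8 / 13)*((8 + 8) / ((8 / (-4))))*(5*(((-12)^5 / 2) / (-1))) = -907739136 / 221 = -4107416.90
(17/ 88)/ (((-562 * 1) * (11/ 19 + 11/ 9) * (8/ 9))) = -26163/ 121859584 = -0.00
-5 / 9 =-0.56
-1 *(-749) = 749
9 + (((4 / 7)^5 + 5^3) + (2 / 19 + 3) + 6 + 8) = 48272353 / 319333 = 151.17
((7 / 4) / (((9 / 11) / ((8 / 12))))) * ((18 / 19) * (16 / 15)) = 1232 / 855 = 1.44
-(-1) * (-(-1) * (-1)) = -1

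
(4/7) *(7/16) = 1/4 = 0.25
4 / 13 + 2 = 30 / 13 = 2.31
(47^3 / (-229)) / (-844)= 103823 / 193276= 0.54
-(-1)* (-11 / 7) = -11 / 7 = -1.57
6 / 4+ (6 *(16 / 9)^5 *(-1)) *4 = -16718167 / 39366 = -424.69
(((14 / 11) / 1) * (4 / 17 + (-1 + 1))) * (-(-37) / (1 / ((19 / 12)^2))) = 93499 / 3366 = 27.78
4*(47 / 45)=188 / 45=4.18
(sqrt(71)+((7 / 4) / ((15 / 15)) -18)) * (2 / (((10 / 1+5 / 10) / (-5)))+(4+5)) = -62.96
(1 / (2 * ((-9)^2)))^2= 1 / 26244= 0.00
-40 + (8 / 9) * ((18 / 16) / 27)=-1079 / 27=-39.96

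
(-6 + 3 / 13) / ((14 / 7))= -2.88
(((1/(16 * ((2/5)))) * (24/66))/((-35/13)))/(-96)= 13/59136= 0.00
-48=-48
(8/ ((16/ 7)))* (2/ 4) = 7/ 4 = 1.75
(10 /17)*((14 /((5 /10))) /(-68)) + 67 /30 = 17263 /8670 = 1.99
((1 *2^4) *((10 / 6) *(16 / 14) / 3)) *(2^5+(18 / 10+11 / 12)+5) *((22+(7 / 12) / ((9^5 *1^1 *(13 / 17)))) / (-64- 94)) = -1931719727684 / 34384764141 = -56.18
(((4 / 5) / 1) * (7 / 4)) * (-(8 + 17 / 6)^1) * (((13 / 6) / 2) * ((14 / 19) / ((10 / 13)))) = -15.74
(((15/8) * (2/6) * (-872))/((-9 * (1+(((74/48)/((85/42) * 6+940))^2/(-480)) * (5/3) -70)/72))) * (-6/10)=19277602383052800/508468870262281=37.91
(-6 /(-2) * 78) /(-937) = -234 /937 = -0.25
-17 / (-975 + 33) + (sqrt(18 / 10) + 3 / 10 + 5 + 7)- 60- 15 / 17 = -1944272 / 40035 + 3* sqrt(5) / 5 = -47.22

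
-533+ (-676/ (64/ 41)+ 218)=-11969/ 16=-748.06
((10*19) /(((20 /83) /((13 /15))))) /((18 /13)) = 266513 /540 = 493.54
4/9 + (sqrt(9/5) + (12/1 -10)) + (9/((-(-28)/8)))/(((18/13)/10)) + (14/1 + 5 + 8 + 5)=3 * sqrt(5)/5 + 3340/63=54.36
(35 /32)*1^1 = 1.09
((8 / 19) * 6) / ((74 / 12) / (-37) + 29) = 288 / 3287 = 0.09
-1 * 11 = -11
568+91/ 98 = 7965/ 14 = 568.93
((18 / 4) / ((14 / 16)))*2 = 72 / 7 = 10.29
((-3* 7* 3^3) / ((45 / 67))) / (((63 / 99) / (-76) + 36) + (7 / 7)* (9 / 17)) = -59988852 / 2595185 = -23.12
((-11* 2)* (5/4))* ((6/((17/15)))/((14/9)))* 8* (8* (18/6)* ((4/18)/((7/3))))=-1425600/833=-1711.40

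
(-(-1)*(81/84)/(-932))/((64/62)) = -837/835072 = -0.00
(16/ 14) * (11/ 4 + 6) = 10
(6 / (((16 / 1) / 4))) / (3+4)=3 / 14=0.21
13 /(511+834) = 13 /1345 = 0.01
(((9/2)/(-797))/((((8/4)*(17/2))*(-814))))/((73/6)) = 27/805108678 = 0.00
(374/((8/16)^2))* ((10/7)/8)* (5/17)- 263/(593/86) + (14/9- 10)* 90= -2986936/4151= -719.57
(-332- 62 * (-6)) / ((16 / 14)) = 35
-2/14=-1/7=-0.14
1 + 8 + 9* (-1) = 0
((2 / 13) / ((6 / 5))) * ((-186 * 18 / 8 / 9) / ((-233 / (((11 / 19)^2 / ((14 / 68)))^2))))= 1311687190 / 19342373141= 0.07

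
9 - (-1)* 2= 11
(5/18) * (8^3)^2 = 655360/9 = 72817.78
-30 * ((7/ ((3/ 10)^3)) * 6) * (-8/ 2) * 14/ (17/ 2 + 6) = 15680000/ 87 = 180229.89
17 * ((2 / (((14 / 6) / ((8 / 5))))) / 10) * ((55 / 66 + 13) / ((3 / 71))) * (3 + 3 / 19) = 1602896 / 665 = 2410.37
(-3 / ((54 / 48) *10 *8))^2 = 1 / 900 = 0.00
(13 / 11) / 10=13 / 110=0.12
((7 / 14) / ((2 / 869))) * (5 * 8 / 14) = 4345 / 7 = 620.71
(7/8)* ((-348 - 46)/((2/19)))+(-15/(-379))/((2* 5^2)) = -49650883/15160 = -3275.12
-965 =-965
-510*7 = -3570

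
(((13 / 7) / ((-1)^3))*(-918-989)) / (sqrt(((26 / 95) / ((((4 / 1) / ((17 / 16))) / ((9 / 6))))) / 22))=15256*sqrt(1385670) / 357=50303.98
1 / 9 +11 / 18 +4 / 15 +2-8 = -5.01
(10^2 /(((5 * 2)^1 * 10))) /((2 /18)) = 9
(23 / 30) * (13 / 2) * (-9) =-44.85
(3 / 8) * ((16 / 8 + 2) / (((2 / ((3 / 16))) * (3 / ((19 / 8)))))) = 57 / 512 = 0.11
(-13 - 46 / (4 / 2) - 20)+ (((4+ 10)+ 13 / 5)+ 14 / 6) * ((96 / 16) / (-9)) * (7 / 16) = -5537 / 90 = -61.52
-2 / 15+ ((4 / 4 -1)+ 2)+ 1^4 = 43 / 15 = 2.87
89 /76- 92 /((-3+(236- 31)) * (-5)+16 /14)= 338731 /268356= 1.26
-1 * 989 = -989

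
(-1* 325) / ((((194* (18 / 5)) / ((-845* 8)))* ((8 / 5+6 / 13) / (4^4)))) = 390637.88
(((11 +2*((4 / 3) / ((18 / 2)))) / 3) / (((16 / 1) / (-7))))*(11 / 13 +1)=-2135 / 702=-3.04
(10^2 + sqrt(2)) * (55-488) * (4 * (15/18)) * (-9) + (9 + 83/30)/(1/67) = 1318159.00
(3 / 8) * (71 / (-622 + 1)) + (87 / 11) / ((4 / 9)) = 323381 / 18216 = 17.75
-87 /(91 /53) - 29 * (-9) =19140 /91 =210.33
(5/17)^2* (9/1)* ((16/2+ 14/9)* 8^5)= 70451200/289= 243775.78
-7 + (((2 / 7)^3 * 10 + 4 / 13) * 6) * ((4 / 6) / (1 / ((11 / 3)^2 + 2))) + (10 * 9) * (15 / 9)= 786645 / 4459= 176.42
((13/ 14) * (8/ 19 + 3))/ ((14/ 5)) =4225/ 3724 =1.13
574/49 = 82/7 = 11.71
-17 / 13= -1.31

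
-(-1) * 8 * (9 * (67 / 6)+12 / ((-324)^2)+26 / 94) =82869898 / 102789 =806.21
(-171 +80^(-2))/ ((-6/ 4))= 1094399/ 9600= 114.00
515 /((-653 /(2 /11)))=-1030 /7183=-0.14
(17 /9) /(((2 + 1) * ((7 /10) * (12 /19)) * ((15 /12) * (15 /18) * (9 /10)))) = 2584 /1701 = 1.52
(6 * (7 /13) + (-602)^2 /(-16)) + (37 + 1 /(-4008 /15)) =-392690879 /17368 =-22610.02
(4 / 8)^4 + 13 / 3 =211 / 48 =4.40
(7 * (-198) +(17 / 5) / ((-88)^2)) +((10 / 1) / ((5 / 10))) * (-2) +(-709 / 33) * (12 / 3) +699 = -94430989 / 116160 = -812.94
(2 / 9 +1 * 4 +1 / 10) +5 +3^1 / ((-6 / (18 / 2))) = 217 / 45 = 4.82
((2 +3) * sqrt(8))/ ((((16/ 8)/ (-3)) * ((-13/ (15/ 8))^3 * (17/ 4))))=50625 * sqrt(2)/ 4780672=0.01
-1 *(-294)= 294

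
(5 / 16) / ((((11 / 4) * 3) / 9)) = 15 / 44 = 0.34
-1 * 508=-508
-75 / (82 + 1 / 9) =-675 / 739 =-0.91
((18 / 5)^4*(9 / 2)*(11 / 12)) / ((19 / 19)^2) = 692.84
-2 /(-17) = 2 /17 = 0.12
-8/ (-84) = 2/ 21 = 0.10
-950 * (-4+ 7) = -2850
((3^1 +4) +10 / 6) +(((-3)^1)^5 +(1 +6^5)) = 22628 / 3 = 7542.67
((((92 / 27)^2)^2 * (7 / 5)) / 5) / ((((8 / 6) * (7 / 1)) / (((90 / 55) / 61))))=35819648 / 330182325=0.11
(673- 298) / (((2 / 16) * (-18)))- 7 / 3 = -169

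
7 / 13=0.54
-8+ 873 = 865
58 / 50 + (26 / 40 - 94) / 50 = -707 / 1000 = -0.71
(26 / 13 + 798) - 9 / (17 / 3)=13573 / 17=798.41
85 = 85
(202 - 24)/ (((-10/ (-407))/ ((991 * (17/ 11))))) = 55477171/ 5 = 11095434.20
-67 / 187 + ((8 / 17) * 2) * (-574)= -101091 / 187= -540.59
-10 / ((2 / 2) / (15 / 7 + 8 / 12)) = -590 / 21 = -28.10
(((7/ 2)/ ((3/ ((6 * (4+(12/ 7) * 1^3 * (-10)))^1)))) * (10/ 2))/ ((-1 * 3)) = 460/ 3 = 153.33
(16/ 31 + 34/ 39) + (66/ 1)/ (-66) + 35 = 42784/ 1209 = 35.39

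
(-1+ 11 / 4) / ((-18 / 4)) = -0.39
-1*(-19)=19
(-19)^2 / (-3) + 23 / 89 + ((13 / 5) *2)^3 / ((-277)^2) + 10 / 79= -24265846898182 / 202305599625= -119.95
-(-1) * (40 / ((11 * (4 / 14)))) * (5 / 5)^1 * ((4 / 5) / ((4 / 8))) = 224 / 11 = 20.36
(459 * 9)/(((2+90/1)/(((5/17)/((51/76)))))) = 7695/391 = 19.68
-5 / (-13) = 5 / 13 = 0.38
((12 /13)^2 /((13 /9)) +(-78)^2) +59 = 13497467 /2197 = 6143.59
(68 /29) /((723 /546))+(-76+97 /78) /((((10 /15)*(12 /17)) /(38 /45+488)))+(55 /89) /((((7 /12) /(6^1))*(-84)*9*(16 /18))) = -33230466774311227 /427925567160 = -77654.78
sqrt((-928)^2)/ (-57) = -928/ 57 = -16.28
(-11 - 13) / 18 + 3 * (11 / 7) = 71 / 21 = 3.38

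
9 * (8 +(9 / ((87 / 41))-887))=-7872.83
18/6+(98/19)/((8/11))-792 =-59425/76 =-781.91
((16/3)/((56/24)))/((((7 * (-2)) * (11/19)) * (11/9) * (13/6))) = -8208/77077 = -0.11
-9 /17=-0.53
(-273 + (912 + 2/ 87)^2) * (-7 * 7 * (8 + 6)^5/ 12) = -41465201485006376/ 22707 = -1826097744528.40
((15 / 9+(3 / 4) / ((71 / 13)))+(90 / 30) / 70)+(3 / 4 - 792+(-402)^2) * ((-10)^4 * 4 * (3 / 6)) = 95908724155073 / 29820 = 3216255001.85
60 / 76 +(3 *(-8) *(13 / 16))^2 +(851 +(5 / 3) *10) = 1248.71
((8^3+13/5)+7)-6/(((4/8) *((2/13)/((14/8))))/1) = 3851/10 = 385.10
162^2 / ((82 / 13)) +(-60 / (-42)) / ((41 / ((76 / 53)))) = 63288166 / 15211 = 4160.68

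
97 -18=79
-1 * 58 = -58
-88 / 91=-0.97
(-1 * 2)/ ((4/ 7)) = -7/ 2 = -3.50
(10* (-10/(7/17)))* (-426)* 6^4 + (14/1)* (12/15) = 4692816392/35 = 134080468.34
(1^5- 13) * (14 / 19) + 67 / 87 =-13343 / 1653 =-8.07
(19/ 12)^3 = 6859/ 1728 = 3.97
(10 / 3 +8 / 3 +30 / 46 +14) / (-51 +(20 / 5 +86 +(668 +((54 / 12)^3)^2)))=30400 / 13263847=0.00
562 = 562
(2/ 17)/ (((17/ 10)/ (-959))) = -19180/ 289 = -66.37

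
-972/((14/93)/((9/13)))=-406782/91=-4470.13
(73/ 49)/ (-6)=-73/ 294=-0.25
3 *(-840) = -2520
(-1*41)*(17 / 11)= -697 / 11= -63.36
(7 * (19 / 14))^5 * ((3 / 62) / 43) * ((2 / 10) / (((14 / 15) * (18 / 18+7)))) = 2.33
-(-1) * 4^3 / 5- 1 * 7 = 29 / 5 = 5.80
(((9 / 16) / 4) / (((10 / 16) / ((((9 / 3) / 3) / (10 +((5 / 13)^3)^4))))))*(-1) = -209682766102329 / 9319243814617400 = -0.02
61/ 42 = 1.45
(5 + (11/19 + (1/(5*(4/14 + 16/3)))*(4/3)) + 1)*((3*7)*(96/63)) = 1188512/5605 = 212.04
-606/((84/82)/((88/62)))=-182204/217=-839.65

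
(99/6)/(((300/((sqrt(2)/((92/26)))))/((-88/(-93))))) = 1573 * sqrt(2)/106950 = 0.02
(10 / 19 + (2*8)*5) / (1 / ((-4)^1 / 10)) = -612 / 19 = -32.21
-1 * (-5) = 5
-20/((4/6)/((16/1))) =-480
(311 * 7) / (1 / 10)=21770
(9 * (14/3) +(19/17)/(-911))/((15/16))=2081392/46461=44.80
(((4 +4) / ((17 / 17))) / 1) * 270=2160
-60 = -60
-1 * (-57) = 57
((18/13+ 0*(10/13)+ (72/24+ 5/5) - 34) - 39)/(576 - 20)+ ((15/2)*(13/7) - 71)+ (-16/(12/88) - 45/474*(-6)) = -2085959251/11991252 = -173.96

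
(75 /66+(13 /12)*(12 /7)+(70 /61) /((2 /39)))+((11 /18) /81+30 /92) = 25.70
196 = 196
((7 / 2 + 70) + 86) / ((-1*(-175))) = 319 / 350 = 0.91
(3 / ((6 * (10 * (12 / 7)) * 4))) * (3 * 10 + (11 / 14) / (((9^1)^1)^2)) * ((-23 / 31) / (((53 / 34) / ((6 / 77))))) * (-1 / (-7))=-13306121 / 11477077920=-0.00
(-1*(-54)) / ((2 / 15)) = 405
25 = 25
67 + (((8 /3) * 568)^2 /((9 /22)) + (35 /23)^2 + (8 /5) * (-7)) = 1201515846836 /214245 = 5608139.50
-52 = -52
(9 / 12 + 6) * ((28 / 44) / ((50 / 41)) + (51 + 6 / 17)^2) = 11319855111 / 635800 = 17804.11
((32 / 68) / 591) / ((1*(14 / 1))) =0.00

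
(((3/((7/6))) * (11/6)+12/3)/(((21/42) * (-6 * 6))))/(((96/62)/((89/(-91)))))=168299/550368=0.31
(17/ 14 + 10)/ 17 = 0.66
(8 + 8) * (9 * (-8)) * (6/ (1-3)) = 3456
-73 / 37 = -1.97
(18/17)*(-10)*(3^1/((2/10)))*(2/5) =-1080/17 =-63.53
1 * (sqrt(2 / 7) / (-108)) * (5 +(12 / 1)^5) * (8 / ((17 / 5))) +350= 350- 2488370 * sqrt(14) / 3213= -2547.80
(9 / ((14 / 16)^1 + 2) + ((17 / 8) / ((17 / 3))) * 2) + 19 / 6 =1945 / 276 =7.05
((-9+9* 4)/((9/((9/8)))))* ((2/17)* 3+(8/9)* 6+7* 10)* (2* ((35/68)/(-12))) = -101325/4624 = -21.91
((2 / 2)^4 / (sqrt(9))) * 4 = 4 / 3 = 1.33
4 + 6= 10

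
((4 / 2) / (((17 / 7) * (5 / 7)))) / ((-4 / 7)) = -343 / 170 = -2.02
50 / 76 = 25 / 38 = 0.66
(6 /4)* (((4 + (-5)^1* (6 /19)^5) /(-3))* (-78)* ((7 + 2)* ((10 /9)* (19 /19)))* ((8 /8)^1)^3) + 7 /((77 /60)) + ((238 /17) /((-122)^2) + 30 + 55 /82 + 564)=8950563907849125 /4155317534929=2154.00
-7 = -7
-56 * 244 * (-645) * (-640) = -5640499200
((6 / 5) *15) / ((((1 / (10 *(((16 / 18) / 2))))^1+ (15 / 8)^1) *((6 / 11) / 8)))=880 / 7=125.71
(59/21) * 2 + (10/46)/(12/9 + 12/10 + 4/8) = 35732/6279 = 5.69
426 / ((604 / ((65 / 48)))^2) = 299975 / 140089344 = 0.00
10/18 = 5/9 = 0.56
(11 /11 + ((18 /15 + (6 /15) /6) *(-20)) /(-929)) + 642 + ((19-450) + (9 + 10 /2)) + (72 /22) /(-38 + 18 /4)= 464063642 /2054019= 225.93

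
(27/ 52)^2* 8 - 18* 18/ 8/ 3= -1917/ 169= -11.34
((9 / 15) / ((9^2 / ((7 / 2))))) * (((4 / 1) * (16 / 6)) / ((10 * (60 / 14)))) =0.01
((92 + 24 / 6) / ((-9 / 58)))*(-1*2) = 1237.33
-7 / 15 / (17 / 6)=-14 / 85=-0.16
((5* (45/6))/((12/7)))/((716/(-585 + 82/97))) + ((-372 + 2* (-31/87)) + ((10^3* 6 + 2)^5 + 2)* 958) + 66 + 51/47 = 16952639182015249133967659182127/2271913824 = 7461831959879499872248.53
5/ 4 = 1.25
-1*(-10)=10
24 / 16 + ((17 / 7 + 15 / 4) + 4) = 327 / 28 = 11.68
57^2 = 3249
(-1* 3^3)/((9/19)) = -57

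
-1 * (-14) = 14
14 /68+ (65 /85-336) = -11391 /34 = -335.03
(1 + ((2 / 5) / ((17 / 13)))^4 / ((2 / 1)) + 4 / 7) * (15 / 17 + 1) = 18425801312 / 6211874375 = 2.97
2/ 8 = 1/ 4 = 0.25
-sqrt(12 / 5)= -2 * sqrt(15) / 5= -1.55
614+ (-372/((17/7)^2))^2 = 383541878/83521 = 4592.16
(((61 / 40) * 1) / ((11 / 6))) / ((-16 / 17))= -3111 / 3520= -0.88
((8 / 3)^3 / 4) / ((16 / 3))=8 / 9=0.89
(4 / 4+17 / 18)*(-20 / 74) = -175 / 333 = -0.53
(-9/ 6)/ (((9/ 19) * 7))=-19/ 42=-0.45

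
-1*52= -52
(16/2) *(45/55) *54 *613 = 2383344/11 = 216667.64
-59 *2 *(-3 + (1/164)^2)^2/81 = -384113126171/29297490048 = -13.11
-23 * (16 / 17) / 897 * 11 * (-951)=55792 / 221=252.45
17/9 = 1.89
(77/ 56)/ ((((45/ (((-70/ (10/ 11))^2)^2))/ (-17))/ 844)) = -1387033538737/ 90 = -15411483763.74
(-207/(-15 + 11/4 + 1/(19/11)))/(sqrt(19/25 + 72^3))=78660 * sqrt(9331219)/8276791253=0.03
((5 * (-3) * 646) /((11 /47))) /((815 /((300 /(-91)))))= 27325800 /163163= 167.48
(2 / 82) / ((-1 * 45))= -1 / 1845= -0.00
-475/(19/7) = -175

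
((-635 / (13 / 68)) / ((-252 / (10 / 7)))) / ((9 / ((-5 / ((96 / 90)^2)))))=-6746875 / 733824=-9.19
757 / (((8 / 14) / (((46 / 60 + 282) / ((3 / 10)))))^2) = 2059614269.20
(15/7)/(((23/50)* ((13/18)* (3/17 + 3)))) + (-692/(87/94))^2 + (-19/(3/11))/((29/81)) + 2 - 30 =8852496118307/15841917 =558802.08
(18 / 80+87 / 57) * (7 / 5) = 9317 / 3800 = 2.45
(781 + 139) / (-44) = -230 / 11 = -20.91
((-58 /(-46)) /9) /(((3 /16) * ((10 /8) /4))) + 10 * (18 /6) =32.39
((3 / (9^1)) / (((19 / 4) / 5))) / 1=20 / 57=0.35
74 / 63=1.17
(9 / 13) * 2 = 18 / 13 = 1.38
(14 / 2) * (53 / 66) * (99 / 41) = 1113 / 82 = 13.57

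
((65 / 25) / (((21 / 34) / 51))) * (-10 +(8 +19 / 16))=-48841 / 280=-174.43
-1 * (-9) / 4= 9 / 4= 2.25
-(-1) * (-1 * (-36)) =36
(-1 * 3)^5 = -243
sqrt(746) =27.31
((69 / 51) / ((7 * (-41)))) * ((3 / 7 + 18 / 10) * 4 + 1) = -7981 / 170765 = -0.05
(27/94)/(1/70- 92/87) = -82215/298591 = -0.28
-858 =-858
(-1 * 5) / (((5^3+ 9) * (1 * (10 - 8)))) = -5 / 268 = -0.02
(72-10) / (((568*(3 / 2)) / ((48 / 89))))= 248 / 6319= 0.04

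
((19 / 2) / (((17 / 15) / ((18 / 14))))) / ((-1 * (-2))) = 2565 / 476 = 5.39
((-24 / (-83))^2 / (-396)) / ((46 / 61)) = -488 / 1742917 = -0.00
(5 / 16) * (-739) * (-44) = 40645 / 4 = 10161.25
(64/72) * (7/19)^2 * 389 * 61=9301768/3249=2862.96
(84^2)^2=49787136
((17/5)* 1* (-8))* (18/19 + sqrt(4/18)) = -2448/95 - 136* sqrt(2)/15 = -38.59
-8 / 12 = -2 / 3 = -0.67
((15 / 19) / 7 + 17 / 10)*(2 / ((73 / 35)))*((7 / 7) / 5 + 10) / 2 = 122961 / 13870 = 8.87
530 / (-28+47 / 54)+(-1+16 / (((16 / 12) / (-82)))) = -294329 / 293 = -1004.54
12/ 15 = 4/ 5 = 0.80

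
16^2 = 256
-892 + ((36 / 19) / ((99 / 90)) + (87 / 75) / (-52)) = -241894461 / 271700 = -890.30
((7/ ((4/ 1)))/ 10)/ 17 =7/ 680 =0.01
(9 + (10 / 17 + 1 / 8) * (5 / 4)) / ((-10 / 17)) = -5381 / 320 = -16.82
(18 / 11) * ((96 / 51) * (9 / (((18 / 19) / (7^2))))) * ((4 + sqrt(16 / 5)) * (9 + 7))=17160192 * sqrt(5) / 935 + 17160192 / 187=132804.62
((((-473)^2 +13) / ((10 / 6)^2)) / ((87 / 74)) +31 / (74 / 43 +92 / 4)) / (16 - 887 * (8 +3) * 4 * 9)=-0.20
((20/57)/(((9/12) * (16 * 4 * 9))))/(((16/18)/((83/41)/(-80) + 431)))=471199/1196544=0.39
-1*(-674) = 674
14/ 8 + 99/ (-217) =1123/ 868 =1.29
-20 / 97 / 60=-1 / 291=-0.00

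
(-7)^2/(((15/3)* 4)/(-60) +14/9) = 441/11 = 40.09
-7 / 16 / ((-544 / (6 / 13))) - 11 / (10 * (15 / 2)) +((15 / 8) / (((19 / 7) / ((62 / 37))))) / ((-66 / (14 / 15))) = -5337463213 / 32812665600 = -0.16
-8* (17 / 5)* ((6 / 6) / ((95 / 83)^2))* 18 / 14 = -8432136 / 315875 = -26.69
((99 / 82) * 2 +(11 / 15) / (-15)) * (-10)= -43648 / 1845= -23.66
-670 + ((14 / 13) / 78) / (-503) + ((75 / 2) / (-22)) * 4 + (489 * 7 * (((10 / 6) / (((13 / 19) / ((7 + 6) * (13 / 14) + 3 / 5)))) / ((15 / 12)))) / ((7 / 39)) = 470244.15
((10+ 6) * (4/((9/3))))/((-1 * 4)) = -16/3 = -5.33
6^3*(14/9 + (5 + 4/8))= 1524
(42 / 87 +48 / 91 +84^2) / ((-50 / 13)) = -372469 / 203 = -1834.82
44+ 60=104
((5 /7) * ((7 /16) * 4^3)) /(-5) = -4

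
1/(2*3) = 1/6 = 0.17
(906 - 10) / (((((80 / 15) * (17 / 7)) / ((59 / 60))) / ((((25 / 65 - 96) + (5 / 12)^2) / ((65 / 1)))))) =-516526297 / 5171400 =-99.88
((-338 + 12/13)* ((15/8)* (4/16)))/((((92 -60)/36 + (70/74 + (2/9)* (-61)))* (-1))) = -3648015/270608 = -13.48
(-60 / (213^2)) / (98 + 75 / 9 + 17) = -2 / 186517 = -0.00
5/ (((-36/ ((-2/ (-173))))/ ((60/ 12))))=-25/ 3114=-0.01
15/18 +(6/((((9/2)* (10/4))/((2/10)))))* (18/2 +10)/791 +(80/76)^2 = 83263619/42832650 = 1.94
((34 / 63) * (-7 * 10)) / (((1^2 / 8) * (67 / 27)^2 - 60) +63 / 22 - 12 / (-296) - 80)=89670240 / 323586913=0.28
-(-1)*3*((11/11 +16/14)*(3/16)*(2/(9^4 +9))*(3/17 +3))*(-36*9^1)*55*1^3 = -360855/17374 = -20.77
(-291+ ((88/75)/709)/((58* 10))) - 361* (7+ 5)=-35645063603/7710375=-4623.00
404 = 404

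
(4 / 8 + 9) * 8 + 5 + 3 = 84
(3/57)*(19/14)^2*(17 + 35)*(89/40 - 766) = -7546097/1960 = -3850.05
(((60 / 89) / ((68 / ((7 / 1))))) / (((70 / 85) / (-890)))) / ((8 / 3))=-225 / 8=-28.12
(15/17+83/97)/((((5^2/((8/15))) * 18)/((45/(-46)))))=-5732/2844525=-0.00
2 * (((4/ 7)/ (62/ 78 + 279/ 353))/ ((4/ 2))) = 13767/ 38192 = 0.36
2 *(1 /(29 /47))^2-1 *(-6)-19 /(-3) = 44371 /2523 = 17.59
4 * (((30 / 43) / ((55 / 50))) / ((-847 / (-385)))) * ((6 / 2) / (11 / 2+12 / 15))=20000 / 36421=0.55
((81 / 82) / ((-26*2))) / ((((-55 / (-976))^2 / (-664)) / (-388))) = -2484817357824 / 1612325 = -1541139.26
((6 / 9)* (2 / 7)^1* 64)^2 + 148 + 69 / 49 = 18775 / 63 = 298.02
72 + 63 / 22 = 74.86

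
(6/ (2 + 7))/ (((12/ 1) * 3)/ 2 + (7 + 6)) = 2/ 93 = 0.02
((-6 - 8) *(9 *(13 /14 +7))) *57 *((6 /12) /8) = -56943 /16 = -3558.94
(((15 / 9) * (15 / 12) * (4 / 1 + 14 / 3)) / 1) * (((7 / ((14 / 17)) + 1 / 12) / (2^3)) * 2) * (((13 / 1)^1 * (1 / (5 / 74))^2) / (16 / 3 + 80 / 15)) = 23830183 / 2304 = 10342.96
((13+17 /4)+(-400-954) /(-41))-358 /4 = -6433 /164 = -39.23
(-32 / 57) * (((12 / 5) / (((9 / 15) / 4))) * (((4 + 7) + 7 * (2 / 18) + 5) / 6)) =-38656 / 1539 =-25.12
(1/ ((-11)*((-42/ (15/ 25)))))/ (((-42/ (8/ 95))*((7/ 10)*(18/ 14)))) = -4/ 1382535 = -0.00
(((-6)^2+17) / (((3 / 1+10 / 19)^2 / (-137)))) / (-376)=2621221 / 1687864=1.55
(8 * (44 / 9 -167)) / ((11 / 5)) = -58360 / 99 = -589.49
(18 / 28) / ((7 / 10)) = 0.92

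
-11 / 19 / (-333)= 11 / 6327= 0.00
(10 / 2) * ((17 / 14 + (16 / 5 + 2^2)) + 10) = 92.07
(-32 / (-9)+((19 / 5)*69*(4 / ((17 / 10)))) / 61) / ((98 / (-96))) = -2041216 / 152439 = -13.39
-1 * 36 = -36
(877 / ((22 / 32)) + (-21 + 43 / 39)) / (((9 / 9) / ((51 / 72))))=1144763 / 1287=889.48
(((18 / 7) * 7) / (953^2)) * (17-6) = 198 / 908209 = 0.00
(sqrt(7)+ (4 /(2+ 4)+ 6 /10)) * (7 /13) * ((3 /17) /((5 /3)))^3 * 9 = 290871 /39918125+ 45927 * sqrt(7) /7983625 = 0.02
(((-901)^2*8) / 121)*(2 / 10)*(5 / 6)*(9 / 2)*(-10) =-48708060 / 121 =-402545.95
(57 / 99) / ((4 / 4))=19 / 33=0.58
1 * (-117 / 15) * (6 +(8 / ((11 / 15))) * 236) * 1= -1107054 / 55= -20128.25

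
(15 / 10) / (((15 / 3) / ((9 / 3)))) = 9 / 10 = 0.90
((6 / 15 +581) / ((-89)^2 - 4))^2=938961 / 174108025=0.01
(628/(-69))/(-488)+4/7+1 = 93697/58926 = 1.59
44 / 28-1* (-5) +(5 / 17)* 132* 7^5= 77649122 / 119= 652513.63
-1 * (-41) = 41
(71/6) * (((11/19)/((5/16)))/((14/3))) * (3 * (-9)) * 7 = -84348/95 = -887.87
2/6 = 1/3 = 0.33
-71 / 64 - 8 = -583 / 64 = -9.11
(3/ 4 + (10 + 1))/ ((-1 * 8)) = -47/ 32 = -1.47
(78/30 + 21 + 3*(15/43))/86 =5299/18490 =0.29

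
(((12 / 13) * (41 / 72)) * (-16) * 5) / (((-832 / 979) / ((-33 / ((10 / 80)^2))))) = -17661160 / 169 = -104503.91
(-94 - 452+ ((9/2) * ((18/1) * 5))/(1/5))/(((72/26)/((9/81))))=6409/108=59.34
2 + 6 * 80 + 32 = 514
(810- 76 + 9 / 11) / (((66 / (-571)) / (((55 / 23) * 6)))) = -23076965 / 253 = -91213.30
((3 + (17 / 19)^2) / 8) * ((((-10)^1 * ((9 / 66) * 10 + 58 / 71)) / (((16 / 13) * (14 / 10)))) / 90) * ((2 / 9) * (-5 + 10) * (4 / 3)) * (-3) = 27120275 / 91348884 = 0.30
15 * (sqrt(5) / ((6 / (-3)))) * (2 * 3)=-45 * sqrt(5)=-100.62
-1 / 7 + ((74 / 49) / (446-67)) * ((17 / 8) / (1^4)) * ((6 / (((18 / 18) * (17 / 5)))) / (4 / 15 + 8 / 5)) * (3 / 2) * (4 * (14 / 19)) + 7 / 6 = 1121213 / 1058547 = 1.06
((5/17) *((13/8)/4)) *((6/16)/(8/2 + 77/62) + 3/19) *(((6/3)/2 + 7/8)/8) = 17001/2646016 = 0.01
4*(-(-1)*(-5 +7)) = 8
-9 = -9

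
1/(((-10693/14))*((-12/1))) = 7/64158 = 0.00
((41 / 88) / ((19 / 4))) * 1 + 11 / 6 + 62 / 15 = 19013 / 3135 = 6.06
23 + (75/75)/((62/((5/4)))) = 5709/248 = 23.02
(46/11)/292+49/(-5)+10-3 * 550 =-13247779/8030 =-1649.79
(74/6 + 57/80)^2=9803161/57600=170.19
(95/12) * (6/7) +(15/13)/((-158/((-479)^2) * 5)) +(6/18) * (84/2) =-2259702/7189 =-314.33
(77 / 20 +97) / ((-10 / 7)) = -70.60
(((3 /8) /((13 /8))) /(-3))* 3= -3 /13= -0.23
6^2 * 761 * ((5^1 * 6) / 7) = 821880 / 7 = 117411.43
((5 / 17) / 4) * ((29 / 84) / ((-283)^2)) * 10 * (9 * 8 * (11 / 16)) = 0.00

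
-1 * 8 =-8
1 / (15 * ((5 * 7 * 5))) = 1 / 2625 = 0.00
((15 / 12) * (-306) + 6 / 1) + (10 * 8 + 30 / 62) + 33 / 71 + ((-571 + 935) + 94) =715099 / 4402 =162.45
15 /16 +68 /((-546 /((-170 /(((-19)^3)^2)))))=192652975175 /205496408208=0.94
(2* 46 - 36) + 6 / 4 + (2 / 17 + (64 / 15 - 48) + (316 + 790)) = 1119.88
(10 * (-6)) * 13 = -780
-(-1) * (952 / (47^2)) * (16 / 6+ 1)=10472 / 6627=1.58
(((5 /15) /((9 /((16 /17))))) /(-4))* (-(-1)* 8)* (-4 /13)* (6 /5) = 256 /9945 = 0.03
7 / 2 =3.50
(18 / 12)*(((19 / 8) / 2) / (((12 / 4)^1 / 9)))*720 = 3847.50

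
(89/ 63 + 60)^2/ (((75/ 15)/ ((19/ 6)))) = 2388.63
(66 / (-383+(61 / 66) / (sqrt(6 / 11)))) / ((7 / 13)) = -780786864 / 2439705401 - 314028 * sqrt(66) / 2439705401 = -0.32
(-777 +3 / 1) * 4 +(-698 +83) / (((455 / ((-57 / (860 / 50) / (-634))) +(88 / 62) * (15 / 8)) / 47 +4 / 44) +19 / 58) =-3096.33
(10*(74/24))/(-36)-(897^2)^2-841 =-139837459044137/216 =-647395643722.86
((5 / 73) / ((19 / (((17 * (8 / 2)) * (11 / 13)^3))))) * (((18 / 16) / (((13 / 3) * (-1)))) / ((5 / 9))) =-5498361 / 79228214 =-0.07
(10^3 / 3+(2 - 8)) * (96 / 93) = 31424 / 93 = 337.89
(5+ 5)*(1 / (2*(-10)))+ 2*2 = 7 / 2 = 3.50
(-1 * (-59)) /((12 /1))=4.92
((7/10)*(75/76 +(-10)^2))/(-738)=-10745/112176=-0.10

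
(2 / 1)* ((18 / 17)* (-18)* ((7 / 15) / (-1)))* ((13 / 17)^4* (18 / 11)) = 777316176 / 78092135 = 9.95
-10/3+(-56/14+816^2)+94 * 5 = 1998956/3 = 666318.67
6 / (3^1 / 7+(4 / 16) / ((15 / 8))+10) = 630 / 1109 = 0.57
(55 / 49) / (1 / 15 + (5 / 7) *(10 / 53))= 43725 / 7847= 5.57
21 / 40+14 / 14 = 61 / 40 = 1.52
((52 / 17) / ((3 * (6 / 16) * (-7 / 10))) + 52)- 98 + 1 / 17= -3139 / 63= -49.83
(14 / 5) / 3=14 / 15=0.93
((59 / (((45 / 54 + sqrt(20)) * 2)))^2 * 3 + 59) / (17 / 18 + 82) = 354667644 / 144231265- 40602384 * sqrt(5) / 144231265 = 1.83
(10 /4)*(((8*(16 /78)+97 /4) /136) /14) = 2885 /84864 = 0.03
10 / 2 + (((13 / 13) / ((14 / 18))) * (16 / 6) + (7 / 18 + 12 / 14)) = 1219 / 126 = 9.67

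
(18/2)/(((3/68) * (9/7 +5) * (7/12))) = 612/11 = 55.64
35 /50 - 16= -153 /10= -15.30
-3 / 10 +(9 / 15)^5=-1389 / 6250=-0.22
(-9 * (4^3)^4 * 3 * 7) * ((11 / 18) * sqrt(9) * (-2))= 11626610688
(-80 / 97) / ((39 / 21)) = -560 / 1261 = -0.44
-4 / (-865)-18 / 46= -0.39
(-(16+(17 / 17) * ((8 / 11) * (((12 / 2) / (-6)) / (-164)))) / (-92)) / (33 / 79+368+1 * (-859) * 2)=-95037 / 737292094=-0.00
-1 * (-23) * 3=69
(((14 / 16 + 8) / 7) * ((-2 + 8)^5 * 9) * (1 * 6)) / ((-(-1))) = 3726648 / 7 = 532378.29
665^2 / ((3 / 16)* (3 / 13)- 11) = -91982800 / 2279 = -40361.04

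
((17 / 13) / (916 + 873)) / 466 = 17 / 10837762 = 0.00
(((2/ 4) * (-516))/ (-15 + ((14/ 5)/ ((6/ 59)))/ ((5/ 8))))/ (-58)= 9675/ 63191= 0.15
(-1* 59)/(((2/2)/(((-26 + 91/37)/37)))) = 51389/1369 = 37.54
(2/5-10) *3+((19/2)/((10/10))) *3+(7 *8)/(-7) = -83/10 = -8.30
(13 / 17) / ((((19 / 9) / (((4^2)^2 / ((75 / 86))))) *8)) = 107328 / 8075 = 13.29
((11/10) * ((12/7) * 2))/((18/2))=44/105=0.42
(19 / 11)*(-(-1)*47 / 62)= 893 / 682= 1.31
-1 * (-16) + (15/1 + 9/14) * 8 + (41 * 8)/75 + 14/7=77446/525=147.52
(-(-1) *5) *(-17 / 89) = -85 / 89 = -0.96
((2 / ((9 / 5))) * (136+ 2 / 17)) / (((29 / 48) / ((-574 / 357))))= -30359680 / 75429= -402.49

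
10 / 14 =5 / 7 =0.71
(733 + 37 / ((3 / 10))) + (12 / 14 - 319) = 11302 / 21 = 538.19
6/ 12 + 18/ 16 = 13/ 8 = 1.62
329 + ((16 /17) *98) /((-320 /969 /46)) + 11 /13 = -813667 /65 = -12517.95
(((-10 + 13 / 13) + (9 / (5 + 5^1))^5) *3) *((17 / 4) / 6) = -14296167 / 800000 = -17.87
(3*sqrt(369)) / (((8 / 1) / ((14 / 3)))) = 21*sqrt(41) / 4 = 33.62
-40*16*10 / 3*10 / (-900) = 640 / 27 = 23.70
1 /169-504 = -85175 /169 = -503.99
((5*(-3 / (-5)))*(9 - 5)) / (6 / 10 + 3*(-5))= -5 / 6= -0.83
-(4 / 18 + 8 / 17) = -106 / 153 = -0.69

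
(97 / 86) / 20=97 / 1720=0.06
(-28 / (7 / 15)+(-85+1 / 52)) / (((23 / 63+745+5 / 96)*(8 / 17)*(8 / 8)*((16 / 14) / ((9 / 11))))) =-508678947 / 1719158584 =-0.30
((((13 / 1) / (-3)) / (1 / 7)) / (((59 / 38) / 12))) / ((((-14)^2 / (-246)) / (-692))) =-84094608 / 413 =-203618.91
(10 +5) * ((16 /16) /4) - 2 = 1.75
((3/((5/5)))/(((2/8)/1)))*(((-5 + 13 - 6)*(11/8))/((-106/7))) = -231/106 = -2.18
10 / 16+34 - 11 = 189 / 8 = 23.62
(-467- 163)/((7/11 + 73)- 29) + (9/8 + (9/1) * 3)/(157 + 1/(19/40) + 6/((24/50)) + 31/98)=-2923606245/209570584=-13.95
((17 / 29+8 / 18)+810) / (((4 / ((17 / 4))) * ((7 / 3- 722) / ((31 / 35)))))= -6562049 / 6187440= -1.06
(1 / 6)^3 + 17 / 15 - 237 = -254731 / 1080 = -235.86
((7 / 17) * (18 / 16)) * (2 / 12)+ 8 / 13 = 2449 / 3536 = 0.69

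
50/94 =25/47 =0.53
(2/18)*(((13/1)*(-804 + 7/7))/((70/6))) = -10439/105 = -99.42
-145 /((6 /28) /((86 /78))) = -746.07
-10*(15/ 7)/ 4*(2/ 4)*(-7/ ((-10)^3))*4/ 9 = -1/ 120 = -0.01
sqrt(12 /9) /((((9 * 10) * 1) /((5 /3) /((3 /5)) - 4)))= -0.02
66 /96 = 11 /16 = 0.69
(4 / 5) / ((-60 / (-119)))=119 / 75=1.59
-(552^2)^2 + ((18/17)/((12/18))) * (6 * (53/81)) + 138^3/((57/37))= -29988231398858/323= -92842821668.29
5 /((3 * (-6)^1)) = -5 /18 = -0.28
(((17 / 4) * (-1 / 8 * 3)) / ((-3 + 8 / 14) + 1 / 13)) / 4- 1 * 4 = -104927 / 27392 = -3.83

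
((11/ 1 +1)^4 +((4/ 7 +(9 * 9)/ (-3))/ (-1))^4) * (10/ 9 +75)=836479366285/ 21609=38709767.52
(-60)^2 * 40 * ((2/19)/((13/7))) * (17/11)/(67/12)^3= 59222016000/817173071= 72.47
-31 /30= -1.03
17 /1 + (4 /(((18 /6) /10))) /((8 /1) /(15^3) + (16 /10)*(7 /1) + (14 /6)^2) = 1000111 /56183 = 17.80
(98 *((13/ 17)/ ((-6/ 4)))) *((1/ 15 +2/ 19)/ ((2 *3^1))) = -62426/ 43605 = -1.43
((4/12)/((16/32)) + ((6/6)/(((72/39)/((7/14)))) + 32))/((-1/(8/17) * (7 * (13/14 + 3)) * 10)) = -0.06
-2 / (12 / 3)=-1 / 2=-0.50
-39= -39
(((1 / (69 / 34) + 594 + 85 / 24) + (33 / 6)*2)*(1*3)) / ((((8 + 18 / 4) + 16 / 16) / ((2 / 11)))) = 336187 / 13662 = 24.61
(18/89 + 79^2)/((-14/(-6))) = 1666401/623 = 2674.80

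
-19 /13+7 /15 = -194 /195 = -0.99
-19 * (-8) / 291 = 152 / 291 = 0.52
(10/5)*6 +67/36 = 499/36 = 13.86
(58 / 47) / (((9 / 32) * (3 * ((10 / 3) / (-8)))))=-7424 / 2115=-3.51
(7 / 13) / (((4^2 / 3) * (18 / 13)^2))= 91 / 1728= 0.05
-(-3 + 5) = -2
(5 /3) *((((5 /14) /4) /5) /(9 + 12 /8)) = 5 /1764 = 0.00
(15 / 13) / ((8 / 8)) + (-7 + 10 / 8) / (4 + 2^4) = 901 / 1040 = 0.87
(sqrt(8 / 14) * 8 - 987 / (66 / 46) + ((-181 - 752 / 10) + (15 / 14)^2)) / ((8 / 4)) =-10165121 / 21560 + 8 * sqrt(7) / 7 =-468.46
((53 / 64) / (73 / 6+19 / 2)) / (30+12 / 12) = 0.00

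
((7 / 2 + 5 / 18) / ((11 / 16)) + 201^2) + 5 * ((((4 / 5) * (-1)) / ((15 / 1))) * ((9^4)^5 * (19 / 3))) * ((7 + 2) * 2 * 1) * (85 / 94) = -1555062673537053461066887 / 4653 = -334206463257479789612.48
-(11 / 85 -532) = 45209 / 85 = 531.87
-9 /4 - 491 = -1973 /4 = -493.25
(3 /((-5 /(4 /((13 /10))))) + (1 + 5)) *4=16.62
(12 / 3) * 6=24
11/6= 1.83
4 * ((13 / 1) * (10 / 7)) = 520 / 7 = 74.29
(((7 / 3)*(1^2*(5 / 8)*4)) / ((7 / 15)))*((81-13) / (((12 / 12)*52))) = 425 / 26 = 16.35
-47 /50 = -0.94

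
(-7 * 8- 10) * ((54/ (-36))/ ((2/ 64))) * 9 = 28512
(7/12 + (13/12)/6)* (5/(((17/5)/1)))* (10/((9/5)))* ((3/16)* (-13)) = -446875/29376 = -15.21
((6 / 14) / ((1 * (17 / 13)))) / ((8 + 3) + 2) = 3 / 119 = 0.03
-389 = -389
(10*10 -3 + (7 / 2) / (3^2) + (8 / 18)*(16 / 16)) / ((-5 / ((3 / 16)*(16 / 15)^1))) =-587 / 150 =-3.91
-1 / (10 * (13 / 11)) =-11 / 130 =-0.08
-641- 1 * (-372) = -269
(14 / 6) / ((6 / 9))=7 / 2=3.50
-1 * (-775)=775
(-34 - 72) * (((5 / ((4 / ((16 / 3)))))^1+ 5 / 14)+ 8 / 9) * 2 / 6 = -52841 / 189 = -279.58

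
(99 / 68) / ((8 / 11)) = 2.00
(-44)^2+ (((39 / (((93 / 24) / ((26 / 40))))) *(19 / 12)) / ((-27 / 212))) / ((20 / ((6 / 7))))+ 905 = 138541642 / 48825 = 2837.51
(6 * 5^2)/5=30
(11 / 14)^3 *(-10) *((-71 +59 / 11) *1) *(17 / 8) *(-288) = -66831930 / 343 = -194845.28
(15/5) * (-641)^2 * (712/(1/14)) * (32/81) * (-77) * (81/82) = -15137566042368/41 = -369208927862.63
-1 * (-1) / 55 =1 / 55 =0.02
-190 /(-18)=95 /9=10.56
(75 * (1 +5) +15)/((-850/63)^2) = 369117/144500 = 2.55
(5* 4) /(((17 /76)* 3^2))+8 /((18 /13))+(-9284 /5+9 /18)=-2816099 /1530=-1840.59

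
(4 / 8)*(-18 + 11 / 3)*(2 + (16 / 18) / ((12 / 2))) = -1247 / 81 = -15.40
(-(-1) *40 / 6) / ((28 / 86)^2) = 9245 / 147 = 62.89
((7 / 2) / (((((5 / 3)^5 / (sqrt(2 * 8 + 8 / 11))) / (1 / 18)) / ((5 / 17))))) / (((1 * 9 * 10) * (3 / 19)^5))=17332693 * sqrt(506) / 189337500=2.06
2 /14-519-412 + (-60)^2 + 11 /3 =56129 /21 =2672.81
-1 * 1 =-1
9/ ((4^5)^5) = 9/ 1125899906842624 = 0.00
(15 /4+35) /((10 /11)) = 341 /8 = 42.62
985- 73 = 912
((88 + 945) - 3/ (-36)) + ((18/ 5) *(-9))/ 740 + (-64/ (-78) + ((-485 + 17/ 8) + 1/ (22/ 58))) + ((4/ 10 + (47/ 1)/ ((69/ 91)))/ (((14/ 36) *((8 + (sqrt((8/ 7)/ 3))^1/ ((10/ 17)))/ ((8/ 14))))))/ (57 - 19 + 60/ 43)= 119978306111675331/ 216599642659400 - 94399878 *sqrt(42)/ 15760888759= 553.88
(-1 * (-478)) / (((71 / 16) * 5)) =7648 / 355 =21.54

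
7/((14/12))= 6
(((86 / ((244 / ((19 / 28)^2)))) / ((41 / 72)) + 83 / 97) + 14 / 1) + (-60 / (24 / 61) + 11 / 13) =-84383864963 / 618137156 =-136.51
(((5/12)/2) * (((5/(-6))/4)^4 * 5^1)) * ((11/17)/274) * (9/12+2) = 1890625/148359610368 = 0.00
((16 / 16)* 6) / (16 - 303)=-6 / 287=-0.02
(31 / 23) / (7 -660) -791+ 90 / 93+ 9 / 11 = -4041953889 / 5121479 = -789.22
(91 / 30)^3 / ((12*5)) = 753571 / 1620000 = 0.47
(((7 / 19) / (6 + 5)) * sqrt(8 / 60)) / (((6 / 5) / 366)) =427 * sqrt(30) / 627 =3.73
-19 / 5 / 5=-19 / 25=-0.76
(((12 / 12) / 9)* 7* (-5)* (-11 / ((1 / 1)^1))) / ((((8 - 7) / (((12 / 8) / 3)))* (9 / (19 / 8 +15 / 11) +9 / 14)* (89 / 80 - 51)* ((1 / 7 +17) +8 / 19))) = -84232225 / 10525057218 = -0.01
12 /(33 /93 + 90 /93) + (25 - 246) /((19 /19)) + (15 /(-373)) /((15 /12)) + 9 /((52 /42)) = -81388337 /397618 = -204.69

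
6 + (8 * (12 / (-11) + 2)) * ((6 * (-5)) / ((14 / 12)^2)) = -83166 / 539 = -154.30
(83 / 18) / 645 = 83 / 11610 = 0.01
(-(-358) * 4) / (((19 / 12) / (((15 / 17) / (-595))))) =-51552 / 38437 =-1.34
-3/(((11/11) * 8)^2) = -3/64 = -0.05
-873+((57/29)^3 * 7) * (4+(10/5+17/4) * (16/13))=-79745409/317057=-251.52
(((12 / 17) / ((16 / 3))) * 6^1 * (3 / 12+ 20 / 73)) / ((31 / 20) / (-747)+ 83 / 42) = 6353235 / 30142138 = 0.21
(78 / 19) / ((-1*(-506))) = 0.01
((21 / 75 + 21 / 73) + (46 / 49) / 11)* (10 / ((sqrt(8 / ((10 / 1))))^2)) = 321177 / 39347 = 8.16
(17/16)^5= 1419857/1048576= 1.35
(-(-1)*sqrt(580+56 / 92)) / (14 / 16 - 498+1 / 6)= -24*sqrt(307142) / 274321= -0.05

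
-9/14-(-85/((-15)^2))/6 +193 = 181837/945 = 192.42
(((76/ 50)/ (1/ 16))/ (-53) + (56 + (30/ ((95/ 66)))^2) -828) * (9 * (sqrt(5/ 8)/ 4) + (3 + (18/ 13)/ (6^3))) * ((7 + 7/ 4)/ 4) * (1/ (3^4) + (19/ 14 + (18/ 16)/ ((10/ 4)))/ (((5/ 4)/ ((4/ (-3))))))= 1097533537253 * sqrt(10)/ 1377576000 + 514743228971657/ 120882294000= 6777.65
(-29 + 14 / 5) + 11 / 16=-2041 / 80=-25.51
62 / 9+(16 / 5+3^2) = 859 / 45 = 19.09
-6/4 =-1.50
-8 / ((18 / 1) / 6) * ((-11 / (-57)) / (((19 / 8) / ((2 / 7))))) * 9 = -1408 / 2527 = -0.56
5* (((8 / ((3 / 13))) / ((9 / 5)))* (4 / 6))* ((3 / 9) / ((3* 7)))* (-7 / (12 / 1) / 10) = -130 / 2187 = -0.06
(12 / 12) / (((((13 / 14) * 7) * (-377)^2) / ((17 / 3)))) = 34 / 5543031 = 0.00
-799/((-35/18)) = 410.91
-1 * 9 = -9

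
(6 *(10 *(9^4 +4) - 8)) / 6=65642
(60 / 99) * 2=40 / 33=1.21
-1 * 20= -20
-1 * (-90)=90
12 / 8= 3 / 2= 1.50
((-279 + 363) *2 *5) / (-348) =-70 / 29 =-2.41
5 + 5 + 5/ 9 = 95/ 9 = 10.56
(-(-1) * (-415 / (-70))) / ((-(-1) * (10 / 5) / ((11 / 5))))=913 / 140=6.52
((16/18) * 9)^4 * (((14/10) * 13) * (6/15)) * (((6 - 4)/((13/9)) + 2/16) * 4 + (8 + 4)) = 13447168/25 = 537886.72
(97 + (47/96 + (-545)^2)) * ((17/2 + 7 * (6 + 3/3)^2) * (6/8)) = 20052202577/256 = 78328916.32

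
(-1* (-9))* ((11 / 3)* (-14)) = -462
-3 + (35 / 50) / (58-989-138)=-32077 / 10690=-3.00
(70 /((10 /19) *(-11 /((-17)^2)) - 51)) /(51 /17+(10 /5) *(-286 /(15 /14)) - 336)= 5765550 /3642803453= 0.00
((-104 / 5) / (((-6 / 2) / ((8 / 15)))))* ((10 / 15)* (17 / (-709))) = -28288 / 478575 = -0.06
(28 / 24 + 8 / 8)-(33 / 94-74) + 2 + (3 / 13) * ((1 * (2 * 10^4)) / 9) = 1082636 / 1833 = 590.64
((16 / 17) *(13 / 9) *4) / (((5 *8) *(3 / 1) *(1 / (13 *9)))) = 1352 / 255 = 5.30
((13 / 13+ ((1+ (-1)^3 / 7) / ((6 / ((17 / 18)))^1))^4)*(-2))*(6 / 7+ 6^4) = -381474047161 / 147027636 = -2594.57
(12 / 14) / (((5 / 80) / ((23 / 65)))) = 2208 / 455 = 4.85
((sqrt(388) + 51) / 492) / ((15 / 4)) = 2 * sqrt(97) / 1845 + 17 / 615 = 0.04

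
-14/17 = -0.82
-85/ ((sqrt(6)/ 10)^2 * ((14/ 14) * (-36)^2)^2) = -2125/ 2519424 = -0.00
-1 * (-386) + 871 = 1257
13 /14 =0.93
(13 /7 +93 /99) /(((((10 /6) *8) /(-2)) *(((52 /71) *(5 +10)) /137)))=-3141821 /600600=-5.23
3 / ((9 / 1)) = 1 / 3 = 0.33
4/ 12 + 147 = 442/ 3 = 147.33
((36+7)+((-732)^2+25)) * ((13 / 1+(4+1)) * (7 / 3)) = 22507464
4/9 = 0.44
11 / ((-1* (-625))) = 0.02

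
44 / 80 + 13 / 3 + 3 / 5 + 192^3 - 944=7076949.48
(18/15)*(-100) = -120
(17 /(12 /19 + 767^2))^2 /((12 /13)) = 1356277 /1499238879780108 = 0.00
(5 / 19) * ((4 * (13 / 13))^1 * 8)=160 / 19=8.42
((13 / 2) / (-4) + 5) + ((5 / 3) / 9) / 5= 737 / 216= 3.41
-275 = -275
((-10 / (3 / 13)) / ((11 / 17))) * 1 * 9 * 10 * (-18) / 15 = 79560 / 11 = 7232.73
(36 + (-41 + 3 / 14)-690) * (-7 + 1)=29181 / 7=4168.71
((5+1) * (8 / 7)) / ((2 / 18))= 432 / 7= 61.71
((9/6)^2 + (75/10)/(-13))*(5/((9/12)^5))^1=37120/1053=35.25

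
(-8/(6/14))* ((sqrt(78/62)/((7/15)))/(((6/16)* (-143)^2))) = -320* sqrt(1209)/1901757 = -0.01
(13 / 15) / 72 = 13 / 1080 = 0.01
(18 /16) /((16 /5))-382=-48851 /128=-381.65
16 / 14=8 / 7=1.14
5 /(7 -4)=1.67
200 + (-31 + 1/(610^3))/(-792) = 11986942270333/59922984000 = 200.04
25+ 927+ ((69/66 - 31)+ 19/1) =20703/22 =941.05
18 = 18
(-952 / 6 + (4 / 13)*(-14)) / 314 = -0.52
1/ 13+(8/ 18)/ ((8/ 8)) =61/ 117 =0.52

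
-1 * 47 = -47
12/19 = 0.63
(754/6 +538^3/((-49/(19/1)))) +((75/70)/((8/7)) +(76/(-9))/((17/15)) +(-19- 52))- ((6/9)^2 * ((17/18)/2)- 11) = -65185939152865/1079568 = -60381503.67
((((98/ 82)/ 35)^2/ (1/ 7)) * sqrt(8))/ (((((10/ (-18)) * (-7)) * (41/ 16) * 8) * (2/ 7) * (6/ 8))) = 8232 * sqrt(2)/ 8615125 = 0.00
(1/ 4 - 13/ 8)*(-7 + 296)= -3179/ 8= -397.38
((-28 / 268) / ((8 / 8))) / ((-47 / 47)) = 7 / 67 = 0.10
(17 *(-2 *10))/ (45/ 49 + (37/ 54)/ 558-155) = 501999120/ 227494787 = 2.21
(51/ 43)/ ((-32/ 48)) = -153/ 86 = -1.78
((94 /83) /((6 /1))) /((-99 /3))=-47 /8217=-0.01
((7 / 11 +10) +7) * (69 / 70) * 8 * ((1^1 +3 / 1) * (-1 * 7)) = -214176 / 55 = -3894.11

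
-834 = -834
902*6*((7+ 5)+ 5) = 92004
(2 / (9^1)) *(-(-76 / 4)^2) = -722 / 9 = -80.22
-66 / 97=-0.68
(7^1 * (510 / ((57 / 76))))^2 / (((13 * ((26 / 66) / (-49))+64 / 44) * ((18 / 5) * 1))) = 30531116000 / 6549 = 4661950.83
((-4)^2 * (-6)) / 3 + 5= -27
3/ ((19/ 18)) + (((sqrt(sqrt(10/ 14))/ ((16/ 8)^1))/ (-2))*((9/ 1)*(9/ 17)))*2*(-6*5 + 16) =54/ 19 + 81*5^(1/ 4)*7^(3/ 4)/ 17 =33.50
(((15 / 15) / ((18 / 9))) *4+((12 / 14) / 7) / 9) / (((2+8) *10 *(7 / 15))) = 74 / 1715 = 0.04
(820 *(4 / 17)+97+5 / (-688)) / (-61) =-3391067 / 713456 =-4.75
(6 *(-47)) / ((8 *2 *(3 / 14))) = -329 / 4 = -82.25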